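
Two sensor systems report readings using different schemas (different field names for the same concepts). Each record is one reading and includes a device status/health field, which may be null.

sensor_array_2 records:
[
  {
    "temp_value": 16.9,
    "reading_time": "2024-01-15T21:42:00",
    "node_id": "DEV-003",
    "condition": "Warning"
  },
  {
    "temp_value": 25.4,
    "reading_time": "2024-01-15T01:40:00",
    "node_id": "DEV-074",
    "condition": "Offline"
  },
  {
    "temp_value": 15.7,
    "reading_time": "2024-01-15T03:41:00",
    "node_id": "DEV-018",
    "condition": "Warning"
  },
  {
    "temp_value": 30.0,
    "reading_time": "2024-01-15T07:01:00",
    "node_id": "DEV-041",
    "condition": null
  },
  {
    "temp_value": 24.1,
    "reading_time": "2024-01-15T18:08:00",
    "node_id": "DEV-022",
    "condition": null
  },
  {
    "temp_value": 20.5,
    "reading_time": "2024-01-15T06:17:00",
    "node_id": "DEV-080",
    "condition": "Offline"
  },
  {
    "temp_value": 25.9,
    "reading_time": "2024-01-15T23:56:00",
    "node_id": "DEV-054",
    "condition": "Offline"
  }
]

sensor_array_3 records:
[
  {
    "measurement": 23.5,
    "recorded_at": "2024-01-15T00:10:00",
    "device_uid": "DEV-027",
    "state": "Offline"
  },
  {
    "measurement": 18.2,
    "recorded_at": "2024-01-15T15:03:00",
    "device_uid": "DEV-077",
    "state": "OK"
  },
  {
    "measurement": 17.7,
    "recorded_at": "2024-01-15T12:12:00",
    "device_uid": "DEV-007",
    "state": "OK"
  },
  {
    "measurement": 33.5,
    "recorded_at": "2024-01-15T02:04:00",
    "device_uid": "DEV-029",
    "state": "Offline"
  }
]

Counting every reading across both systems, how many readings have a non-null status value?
9

Schema mapping: "condition" (sensor_array_2) = "state" (sensor_array_3) = status

Non-null in sensor_array_2: 5
Non-null in sensor_array_3: 4

Total non-null: 5 + 4 = 9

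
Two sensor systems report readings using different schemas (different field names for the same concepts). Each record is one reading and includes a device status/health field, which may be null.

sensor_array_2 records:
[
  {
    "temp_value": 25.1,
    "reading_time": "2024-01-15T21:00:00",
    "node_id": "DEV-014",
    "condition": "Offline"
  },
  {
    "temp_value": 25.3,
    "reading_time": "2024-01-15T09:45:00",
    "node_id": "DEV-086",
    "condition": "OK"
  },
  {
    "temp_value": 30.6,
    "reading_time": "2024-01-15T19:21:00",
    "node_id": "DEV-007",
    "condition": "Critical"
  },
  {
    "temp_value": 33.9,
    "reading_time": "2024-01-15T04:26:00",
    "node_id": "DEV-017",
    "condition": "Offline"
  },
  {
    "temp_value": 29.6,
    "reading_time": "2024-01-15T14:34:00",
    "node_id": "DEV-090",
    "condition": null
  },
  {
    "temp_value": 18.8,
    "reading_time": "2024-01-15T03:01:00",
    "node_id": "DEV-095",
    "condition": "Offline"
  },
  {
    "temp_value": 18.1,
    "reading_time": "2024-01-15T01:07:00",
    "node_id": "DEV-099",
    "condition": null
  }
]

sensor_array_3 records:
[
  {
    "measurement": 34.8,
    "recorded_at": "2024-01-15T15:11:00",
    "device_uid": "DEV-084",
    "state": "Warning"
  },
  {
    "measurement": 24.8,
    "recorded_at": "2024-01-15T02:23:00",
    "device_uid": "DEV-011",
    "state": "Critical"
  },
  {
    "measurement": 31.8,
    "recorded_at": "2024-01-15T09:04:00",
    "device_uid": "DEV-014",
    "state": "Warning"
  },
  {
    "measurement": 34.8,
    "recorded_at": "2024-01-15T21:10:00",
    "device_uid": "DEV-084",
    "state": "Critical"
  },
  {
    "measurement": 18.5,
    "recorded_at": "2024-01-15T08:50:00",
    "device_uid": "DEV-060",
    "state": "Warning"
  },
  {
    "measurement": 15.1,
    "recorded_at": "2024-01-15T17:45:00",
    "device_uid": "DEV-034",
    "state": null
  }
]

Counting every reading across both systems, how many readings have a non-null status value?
10

Schema mapping: "condition" (sensor_array_2) = "state" (sensor_array_3) = status

Non-null in sensor_array_2: 5
Non-null in sensor_array_3: 5

Total non-null: 5 + 5 = 10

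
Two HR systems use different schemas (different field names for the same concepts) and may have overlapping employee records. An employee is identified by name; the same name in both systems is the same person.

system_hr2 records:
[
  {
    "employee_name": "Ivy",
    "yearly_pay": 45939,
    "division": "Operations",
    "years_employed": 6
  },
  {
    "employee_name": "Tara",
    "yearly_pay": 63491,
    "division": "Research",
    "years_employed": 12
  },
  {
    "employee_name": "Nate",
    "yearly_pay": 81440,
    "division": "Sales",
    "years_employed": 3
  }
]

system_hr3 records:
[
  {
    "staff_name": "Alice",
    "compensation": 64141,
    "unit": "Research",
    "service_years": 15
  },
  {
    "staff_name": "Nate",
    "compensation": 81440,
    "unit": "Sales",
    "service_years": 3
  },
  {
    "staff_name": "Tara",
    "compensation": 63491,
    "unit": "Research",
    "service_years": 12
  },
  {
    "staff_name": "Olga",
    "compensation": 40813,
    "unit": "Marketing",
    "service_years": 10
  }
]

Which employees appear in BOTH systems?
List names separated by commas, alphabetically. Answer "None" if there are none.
Nate, Tara

Schema mapping: "employee_name" (system_hr2) = "staff_name" (system_hr3) = employee name

Names in system_hr2: ['Ivy', 'Nate', 'Tara']
Names in system_hr3: ['Alice', 'Nate', 'Olga', 'Tara']

Intersection: ['Nate', 'Tara']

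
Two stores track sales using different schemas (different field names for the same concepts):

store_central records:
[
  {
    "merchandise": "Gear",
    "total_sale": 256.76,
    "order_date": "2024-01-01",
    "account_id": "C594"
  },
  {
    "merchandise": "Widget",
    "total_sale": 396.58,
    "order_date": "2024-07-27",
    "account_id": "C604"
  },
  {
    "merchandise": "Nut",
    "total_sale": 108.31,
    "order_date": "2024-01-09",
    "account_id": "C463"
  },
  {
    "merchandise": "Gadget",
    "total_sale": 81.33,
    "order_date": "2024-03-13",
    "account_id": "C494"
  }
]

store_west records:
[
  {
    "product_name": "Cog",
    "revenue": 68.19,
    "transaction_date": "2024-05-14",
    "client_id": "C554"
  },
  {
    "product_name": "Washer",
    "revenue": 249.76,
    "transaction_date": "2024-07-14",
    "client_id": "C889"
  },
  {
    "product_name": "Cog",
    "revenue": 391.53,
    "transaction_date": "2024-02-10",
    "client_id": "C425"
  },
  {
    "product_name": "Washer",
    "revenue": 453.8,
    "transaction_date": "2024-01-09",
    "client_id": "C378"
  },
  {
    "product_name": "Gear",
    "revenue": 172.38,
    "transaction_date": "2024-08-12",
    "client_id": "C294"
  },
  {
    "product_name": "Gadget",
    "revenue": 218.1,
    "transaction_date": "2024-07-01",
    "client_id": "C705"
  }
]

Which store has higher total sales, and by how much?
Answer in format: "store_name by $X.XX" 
store_west by $710.78

Schema mapping: "total_sale" (store_central) = "revenue" (store_west) = sale amount

Total for store_central: 842.98
Total for store_west: 1553.76

Difference: |842.98 - 1553.76| = 710.78
store_west has higher sales by $710.78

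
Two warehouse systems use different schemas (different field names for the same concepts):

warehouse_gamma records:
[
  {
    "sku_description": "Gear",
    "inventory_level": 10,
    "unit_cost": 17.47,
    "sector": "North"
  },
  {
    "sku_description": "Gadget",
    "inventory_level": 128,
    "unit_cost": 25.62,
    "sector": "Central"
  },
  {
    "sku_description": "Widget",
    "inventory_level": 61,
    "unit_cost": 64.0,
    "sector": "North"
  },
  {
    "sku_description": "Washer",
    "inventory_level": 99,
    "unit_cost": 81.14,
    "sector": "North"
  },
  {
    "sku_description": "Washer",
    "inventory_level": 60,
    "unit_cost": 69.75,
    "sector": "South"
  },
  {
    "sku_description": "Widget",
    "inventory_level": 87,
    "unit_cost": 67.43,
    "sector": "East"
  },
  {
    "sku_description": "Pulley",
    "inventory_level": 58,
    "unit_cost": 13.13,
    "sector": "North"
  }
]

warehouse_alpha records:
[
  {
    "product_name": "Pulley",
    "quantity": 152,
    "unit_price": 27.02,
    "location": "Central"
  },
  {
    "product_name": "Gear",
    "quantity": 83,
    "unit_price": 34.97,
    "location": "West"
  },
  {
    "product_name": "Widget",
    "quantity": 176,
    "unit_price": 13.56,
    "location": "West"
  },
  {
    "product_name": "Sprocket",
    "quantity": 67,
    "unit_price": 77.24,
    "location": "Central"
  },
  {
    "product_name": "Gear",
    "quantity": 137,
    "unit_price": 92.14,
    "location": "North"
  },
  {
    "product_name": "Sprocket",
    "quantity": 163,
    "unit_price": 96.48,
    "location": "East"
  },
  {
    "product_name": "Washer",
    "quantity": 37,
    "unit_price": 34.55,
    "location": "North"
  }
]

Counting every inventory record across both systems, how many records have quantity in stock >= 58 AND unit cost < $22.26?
2

Schema mappings:
- "inventory_level" (warehouse_gamma) = "quantity" (warehouse_alpha) = quantity
- "unit_cost" (warehouse_gamma) = "unit_price" (warehouse_alpha) = unit cost

Records meeting both conditions in warehouse_gamma: 1
Records meeting both conditions in warehouse_alpha: 1

Total: 1 + 1 = 2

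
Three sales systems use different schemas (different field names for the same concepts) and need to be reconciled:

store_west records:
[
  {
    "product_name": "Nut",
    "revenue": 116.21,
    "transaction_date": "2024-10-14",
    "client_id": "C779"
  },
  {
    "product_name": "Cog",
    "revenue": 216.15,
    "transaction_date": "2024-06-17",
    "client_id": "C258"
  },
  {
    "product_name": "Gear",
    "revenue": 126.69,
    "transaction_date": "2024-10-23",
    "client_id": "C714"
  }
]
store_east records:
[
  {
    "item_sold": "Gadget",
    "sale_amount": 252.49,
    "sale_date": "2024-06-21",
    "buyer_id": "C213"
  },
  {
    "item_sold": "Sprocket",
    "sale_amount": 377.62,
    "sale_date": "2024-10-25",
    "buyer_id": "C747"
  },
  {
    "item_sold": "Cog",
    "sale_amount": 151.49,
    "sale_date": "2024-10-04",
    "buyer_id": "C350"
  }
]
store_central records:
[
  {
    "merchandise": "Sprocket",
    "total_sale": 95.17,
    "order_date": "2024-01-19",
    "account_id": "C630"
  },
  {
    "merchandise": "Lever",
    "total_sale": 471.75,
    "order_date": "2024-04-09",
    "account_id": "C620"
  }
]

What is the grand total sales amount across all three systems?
1807.57

Schema reconciliation - all amount fields map to sale amount:

store_west (revenue): 459.05
store_east (sale_amount): 781.6
store_central (total_sale): 566.92

Grand total: 1807.57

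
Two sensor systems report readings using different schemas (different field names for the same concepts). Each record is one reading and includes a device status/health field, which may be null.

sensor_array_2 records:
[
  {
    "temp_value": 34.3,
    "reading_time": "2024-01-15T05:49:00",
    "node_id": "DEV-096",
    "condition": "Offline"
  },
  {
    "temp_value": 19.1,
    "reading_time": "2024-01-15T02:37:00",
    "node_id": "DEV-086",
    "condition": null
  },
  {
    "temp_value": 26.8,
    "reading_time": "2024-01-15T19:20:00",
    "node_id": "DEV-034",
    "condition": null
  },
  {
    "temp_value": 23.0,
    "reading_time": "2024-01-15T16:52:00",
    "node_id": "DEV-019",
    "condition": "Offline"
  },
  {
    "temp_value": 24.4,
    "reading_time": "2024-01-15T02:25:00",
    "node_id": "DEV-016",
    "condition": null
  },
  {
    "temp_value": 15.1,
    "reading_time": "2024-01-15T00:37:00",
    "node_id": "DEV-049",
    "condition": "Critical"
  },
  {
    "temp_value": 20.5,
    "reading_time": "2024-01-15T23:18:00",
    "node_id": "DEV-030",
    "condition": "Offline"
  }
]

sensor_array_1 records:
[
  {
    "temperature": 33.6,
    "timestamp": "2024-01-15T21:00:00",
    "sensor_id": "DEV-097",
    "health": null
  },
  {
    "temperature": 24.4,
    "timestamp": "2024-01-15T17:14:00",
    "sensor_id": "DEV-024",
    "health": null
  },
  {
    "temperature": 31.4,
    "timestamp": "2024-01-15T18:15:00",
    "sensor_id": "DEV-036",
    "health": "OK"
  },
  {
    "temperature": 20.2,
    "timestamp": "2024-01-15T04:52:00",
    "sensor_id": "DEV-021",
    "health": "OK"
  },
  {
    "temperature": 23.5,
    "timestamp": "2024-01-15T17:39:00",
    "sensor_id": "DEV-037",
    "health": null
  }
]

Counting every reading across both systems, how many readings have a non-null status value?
6

Schema mapping: "condition" (sensor_array_2) = "health" (sensor_array_1) = status

Non-null in sensor_array_2: 4
Non-null in sensor_array_1: 2

Total non-null: 4 + 2 = 6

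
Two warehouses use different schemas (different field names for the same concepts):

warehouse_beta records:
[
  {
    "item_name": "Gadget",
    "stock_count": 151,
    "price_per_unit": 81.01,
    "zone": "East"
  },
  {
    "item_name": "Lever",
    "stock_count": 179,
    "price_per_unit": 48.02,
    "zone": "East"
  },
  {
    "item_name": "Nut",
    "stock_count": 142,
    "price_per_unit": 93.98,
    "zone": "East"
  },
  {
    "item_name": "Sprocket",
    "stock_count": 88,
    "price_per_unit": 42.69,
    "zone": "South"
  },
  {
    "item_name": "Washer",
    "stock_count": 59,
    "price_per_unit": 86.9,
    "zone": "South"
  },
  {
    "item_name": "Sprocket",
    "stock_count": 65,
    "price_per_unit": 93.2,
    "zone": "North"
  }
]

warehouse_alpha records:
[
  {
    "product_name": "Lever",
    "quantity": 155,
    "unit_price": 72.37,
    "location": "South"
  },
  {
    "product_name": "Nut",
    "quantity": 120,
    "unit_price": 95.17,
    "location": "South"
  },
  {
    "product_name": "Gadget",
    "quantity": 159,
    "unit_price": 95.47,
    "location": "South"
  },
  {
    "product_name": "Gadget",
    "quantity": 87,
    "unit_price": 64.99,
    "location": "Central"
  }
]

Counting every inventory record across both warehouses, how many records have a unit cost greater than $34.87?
10

Schema mapping: "price_per_unit" (warehouse_beta) = "unit_price" (warehouse_alpha) = unit cost

Records > $34.87 in warehouse_beta: 6
Records > $34.87 in warehouse_alpha: 4

Total count: 6 + 4 = 10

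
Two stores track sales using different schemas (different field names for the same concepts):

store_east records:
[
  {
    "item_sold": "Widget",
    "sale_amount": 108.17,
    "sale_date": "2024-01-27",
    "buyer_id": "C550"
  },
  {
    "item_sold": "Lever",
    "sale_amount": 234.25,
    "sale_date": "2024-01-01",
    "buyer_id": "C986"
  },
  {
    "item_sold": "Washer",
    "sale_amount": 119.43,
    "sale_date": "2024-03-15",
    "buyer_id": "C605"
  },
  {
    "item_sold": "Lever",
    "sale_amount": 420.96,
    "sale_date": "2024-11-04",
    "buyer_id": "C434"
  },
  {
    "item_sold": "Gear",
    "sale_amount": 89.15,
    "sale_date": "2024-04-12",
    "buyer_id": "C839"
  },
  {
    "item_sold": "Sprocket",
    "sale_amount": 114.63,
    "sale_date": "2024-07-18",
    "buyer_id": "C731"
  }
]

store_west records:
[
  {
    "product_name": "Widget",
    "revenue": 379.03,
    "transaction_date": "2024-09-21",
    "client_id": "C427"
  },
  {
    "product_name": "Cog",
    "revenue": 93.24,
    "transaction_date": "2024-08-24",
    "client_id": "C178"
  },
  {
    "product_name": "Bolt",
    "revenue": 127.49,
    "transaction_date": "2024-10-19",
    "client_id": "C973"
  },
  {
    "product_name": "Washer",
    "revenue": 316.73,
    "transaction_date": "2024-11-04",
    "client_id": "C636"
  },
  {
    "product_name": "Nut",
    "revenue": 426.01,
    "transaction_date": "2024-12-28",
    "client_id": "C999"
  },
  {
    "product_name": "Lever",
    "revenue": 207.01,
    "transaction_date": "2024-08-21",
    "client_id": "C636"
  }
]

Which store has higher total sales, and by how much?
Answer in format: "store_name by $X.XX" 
store_west by $462.92

Schema mapping: "sale_amount" (store_east) = "revenue" (store_west) = sale amount

Total for store_east: 1086.59
Total for store_west: 1549.51

Difference: |1086.59 - 1549.51| = 462.92
store_west has higher sales by $462.92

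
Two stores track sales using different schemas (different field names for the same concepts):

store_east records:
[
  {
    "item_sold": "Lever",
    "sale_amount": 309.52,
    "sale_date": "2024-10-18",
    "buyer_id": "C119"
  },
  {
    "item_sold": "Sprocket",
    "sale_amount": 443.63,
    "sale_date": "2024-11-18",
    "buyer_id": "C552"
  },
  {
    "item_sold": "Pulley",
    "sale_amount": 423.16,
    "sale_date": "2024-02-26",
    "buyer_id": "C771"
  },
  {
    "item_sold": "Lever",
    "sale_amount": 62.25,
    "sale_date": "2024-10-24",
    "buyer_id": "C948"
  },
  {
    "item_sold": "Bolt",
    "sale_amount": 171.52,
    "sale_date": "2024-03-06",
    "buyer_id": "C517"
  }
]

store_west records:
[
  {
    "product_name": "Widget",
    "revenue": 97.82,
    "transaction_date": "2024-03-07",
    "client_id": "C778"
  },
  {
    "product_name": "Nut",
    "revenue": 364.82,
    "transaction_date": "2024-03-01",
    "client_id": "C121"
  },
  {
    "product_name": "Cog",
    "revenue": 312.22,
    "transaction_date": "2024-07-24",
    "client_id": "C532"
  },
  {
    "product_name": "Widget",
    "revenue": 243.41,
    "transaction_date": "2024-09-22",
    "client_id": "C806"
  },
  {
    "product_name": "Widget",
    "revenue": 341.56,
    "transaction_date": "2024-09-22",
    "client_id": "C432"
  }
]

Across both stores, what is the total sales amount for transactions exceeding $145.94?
2609.84

Schema mapping: "sale_amount" (store_east) = "revenue" (store_west) = sale amount

Sum of sales > $145.94 in store_east: 1347.83
Sum of sales > $145.94 in store_west: 1262.01

Total: 1347.83 + 1262.01 = 2609.84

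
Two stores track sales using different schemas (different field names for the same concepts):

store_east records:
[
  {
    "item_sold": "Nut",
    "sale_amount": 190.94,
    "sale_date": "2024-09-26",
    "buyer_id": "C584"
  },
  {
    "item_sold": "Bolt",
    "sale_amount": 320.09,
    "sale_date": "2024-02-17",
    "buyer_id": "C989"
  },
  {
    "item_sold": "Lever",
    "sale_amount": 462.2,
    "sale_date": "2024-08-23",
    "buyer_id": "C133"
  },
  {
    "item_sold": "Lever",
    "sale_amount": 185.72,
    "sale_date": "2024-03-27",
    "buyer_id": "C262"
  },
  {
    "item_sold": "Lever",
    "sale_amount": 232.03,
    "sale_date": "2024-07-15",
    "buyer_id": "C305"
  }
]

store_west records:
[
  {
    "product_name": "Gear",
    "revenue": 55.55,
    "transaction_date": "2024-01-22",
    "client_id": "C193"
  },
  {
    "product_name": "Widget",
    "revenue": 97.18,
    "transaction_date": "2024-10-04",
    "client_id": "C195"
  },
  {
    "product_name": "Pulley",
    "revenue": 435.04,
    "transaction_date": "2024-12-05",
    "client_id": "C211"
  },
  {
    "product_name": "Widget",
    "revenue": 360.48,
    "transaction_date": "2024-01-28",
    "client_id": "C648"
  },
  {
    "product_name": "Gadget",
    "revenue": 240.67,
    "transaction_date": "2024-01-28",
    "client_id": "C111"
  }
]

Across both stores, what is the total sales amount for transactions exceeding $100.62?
2427.17

Schema mapping: "sale_amount" (store_east) = "revenue" (store_west) = sale amount

Sum of sales > $100.62 in store_east: 1390.98
Sum of sales > $100.62 in store_west: 1036.19

Total: 1390.98 + 1036.19 = 2427.17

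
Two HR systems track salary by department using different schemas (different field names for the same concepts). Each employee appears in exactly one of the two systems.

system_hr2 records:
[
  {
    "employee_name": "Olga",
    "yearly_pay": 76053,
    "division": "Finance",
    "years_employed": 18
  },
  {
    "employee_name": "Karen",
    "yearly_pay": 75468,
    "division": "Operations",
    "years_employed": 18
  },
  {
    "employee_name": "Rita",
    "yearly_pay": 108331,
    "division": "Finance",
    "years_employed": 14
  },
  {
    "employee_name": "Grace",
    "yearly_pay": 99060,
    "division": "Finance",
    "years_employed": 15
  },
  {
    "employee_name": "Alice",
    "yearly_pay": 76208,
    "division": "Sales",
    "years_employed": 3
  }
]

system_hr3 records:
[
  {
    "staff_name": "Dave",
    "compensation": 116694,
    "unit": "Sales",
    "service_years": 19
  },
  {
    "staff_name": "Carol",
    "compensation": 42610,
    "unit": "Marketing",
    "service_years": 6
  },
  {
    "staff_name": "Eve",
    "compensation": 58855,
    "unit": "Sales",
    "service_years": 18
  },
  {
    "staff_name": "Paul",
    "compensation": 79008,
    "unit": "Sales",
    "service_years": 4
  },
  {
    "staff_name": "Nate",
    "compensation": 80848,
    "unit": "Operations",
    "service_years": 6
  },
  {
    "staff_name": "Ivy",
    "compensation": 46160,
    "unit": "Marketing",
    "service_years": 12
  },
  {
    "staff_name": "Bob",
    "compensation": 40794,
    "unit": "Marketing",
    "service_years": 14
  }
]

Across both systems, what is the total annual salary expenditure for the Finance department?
283444

Schema mappings:
- "division" (system_hr2) = "unit" (system_hr3) = department
- "yearly_pay" (system_hr2) = "compensation" (system_hr3) = salary

Finance salaries from system_hr2: 283444
Finance salaries from system_hr3: 0

Total: 283444 + 0 = 283444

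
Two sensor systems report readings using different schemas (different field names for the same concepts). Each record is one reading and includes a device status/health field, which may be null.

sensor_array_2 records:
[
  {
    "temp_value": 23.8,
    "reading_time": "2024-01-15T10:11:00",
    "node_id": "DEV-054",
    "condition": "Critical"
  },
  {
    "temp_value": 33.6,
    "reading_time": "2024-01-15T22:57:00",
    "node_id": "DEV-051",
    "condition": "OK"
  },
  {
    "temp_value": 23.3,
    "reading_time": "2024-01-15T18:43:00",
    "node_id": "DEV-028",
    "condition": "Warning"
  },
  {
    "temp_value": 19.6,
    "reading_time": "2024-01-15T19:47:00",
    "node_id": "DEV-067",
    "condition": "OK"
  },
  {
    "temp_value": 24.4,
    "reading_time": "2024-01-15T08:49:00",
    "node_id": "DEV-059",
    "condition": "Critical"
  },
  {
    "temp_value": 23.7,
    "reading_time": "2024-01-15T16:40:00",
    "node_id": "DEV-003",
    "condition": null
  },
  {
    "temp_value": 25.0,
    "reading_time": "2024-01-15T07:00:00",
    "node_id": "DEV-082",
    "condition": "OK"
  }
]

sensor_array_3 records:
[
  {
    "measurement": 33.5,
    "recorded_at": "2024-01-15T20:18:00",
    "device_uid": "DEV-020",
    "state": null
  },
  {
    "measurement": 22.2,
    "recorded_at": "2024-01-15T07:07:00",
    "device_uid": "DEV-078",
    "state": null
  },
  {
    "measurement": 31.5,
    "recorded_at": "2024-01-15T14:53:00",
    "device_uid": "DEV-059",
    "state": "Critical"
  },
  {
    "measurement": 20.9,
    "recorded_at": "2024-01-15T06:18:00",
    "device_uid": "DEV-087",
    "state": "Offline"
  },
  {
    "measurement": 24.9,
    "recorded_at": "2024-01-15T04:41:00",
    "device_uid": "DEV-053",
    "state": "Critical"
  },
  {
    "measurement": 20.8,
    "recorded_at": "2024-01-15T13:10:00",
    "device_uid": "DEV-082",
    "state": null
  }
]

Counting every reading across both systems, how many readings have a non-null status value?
9

Schema mapping: "condition" (sensor_array_2) = "state" (sensor_array_3) = status

Non-null in sensor_array_2: 6
Non-null in sensor_array_3: 3

Total non-null: 6 + 3 = 9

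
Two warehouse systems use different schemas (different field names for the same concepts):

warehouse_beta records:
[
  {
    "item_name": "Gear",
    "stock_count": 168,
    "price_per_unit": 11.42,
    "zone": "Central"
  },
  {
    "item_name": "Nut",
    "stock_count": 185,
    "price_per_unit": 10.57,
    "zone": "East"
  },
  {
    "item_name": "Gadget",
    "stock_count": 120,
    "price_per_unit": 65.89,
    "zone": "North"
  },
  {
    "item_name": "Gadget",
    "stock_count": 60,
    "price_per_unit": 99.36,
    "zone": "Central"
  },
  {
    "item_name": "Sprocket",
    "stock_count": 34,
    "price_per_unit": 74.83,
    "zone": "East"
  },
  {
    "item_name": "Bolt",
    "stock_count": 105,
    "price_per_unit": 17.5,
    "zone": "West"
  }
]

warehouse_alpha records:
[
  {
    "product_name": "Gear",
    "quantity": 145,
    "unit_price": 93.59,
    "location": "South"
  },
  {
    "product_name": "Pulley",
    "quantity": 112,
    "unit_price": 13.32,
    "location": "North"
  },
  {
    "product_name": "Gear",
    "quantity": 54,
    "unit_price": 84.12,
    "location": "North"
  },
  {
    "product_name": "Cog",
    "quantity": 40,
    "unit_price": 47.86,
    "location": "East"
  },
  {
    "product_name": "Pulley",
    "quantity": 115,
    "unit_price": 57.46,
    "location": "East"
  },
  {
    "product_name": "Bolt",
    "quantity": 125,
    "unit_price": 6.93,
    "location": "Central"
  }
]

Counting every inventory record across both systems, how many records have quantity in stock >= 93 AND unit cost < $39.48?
5

Schema mappings:
- "stock_count" (warehouse_beta) = "quantity" (warehouse_alpha) = quantity
- "price_per_unit" (warehouse_beta) = "unit_price" (warehouse_alpha) = unit cost

Records meeting both conditions in warehouse_beta: 3
Records meeting both conditions in warehouse_alpha: 2

Total: 3 + 2 = 5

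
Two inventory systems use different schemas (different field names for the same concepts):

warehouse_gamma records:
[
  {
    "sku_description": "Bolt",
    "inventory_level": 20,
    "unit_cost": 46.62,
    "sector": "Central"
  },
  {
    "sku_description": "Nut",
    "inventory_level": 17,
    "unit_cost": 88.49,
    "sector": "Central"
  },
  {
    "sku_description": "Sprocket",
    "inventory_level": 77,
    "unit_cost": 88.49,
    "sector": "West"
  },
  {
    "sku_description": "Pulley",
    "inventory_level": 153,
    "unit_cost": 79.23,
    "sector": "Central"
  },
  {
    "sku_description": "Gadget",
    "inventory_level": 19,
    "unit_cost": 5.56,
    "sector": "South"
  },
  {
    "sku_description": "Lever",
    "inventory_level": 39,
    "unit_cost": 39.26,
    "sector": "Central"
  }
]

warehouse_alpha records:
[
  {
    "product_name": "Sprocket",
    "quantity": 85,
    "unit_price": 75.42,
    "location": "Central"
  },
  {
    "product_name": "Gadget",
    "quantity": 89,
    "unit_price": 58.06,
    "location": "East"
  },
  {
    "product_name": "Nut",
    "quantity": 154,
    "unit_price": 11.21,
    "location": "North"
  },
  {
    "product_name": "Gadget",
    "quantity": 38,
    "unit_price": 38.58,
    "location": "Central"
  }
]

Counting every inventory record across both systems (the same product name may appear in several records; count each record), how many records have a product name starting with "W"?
0

Schema mapping: "sku_description" (warehouse_gamma) = "product_name" (warehouse_alpha) = product name

Records with product name starting with "W" in warehouse_gamma: 0
Records with product name starting with "W" in warehouse_alpha: 0

Total: 0 + 0 = 0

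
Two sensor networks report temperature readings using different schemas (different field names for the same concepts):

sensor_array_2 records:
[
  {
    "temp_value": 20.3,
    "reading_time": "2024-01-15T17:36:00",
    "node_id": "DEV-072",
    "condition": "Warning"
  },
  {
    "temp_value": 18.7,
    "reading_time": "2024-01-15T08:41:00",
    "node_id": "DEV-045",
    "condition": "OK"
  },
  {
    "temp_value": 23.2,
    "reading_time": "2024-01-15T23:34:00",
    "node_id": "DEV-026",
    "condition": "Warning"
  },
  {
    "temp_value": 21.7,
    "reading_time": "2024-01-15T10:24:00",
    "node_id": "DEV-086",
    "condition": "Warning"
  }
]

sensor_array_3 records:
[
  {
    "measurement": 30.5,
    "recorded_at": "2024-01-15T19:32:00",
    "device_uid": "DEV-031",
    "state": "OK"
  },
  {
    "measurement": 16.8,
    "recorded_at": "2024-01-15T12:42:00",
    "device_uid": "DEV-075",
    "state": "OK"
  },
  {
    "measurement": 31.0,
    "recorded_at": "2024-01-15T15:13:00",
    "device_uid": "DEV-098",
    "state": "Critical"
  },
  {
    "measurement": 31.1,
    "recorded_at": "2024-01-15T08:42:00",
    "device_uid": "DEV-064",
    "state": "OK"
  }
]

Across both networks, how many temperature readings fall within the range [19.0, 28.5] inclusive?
3

Schema mapping: "temp_value" (sensor_array_2) = "measurement" (sensor_array_3) = temperature

Readings in [19.0, 28.5] from sensor_array_2: 3
Readings in [19.0, 28.5] from sensor_array_3: 0

Total count: 3 + 0 = 3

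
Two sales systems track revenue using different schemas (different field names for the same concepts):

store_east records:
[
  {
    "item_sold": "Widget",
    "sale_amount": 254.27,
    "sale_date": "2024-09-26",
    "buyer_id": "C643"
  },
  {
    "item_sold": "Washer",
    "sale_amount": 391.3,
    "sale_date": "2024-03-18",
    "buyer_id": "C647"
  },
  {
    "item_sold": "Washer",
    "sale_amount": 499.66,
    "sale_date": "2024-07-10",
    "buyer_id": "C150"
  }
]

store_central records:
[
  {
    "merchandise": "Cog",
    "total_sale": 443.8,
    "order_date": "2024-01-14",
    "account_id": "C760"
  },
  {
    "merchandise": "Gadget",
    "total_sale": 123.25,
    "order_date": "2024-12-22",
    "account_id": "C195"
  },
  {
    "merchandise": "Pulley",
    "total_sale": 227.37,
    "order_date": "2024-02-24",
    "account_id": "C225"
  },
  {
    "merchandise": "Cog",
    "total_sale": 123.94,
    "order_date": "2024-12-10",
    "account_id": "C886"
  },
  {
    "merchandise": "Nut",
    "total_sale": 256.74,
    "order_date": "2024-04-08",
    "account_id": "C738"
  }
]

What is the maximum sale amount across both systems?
499.66

Reconcile: "sale_amount" (store_east) = "total_sale" (store_central) = sale amount

Maximum in store_east: 499.66
Maximum in store_central: 443.8

Overall maximum: max(499.66, 443.8) = 499.66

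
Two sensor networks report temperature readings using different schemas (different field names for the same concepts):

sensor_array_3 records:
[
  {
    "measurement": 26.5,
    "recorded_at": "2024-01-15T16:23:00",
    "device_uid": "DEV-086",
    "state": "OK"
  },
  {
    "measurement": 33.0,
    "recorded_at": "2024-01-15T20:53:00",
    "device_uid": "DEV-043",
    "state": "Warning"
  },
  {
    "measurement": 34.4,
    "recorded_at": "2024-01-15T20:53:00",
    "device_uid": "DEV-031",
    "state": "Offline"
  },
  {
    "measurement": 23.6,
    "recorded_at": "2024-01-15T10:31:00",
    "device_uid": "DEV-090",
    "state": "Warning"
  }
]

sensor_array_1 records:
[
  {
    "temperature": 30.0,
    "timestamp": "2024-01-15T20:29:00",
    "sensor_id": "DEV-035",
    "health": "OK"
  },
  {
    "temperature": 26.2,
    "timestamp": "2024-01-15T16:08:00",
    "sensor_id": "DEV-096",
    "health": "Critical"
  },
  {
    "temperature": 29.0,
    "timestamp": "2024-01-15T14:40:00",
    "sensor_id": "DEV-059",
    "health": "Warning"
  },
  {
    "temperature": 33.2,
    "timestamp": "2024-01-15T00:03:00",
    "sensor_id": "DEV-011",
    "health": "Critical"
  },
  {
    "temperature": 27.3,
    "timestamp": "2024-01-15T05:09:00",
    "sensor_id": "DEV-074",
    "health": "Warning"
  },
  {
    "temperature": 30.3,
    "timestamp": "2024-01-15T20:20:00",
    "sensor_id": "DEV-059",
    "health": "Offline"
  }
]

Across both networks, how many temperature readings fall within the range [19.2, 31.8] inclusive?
7

Schema mapping: "measurement" (sensor_array_3) = "temperature" (sensor_array_1) = temperature

Readings in [19.2, 31.8] from sensor_array_3: 2
Readings in [19.2, 31.8] from sensor_array_1: 5

Total count: 2 + 5 = 7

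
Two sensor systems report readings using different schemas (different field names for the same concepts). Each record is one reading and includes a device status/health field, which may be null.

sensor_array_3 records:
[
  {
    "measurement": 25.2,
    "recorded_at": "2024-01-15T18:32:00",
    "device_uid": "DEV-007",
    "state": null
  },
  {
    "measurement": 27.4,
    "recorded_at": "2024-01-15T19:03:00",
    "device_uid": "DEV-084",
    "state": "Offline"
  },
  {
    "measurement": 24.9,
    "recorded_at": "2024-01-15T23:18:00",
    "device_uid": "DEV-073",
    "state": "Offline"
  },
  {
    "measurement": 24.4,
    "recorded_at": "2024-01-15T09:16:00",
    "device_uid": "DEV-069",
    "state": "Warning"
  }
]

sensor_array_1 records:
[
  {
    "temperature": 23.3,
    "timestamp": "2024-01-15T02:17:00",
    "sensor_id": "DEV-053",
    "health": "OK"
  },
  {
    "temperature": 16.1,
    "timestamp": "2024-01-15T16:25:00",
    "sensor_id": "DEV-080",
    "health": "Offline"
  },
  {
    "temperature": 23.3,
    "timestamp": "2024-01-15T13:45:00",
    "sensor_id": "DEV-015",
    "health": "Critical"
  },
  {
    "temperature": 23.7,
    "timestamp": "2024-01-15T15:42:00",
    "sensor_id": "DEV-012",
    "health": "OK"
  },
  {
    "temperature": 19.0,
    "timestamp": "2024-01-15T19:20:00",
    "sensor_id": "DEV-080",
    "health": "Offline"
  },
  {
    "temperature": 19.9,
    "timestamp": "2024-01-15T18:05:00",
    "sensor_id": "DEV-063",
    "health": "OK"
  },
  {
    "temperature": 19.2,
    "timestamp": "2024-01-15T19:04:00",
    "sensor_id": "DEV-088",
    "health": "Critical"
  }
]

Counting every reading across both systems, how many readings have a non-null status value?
10

Schema mapping: "state" (sensor_array_3) = "health" (sensor_array_1) = status

Non-null in sensor_array_3: 3
Non-null in sensor_array_1: 7

Total non-null: 3 + 7 = 10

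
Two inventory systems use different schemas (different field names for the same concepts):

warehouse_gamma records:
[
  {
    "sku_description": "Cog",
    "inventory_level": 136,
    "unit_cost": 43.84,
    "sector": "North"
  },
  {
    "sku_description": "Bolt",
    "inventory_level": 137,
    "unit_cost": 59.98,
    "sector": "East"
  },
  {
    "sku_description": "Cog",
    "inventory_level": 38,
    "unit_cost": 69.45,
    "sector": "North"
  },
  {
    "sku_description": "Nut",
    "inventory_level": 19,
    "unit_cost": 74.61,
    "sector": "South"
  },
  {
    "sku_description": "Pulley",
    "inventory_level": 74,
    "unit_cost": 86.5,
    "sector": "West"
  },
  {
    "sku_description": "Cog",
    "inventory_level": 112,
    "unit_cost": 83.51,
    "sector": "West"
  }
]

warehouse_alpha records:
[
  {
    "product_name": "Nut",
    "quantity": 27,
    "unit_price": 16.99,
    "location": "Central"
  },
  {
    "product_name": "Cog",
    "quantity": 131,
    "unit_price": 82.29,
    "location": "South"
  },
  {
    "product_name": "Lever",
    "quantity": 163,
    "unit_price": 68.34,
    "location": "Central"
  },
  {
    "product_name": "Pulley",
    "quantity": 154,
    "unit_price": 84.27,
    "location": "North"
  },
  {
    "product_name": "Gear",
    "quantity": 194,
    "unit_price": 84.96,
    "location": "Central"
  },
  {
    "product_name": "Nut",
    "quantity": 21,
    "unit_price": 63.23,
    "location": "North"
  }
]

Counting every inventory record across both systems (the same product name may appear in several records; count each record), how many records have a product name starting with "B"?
1

Schema mapping: "sku_description" (warehouse_gamma) = "product_name" (warehouse_alpha) = product name

Records with product name starting with "B" in warehouse_gamma: 1
Records with product name starting with "B" in warehouse_alpha: 0

Total: 1 + 0 = 1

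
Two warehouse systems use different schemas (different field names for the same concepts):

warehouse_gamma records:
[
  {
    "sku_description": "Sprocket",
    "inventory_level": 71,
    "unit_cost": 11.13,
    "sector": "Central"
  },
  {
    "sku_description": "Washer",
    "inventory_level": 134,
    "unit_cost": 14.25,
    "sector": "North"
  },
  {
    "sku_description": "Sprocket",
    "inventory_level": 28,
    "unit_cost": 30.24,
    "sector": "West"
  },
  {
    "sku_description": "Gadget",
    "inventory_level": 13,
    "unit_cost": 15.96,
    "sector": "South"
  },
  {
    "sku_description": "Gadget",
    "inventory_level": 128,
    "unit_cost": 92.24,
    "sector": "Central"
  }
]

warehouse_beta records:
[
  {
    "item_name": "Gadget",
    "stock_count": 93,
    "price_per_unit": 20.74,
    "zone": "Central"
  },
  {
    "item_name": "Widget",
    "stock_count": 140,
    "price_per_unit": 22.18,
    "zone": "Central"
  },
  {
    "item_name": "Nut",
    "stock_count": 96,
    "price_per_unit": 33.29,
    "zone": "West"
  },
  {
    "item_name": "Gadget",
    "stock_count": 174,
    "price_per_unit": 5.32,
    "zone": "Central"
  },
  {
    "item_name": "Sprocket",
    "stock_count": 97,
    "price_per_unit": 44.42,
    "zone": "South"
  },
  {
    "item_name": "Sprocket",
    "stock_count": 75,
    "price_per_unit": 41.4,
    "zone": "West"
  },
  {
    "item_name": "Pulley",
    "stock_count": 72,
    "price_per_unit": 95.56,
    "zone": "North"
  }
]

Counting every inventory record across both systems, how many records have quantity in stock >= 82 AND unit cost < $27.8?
4

Schema mappings:
- "inventory_level" (warehouse_gamma) = "stock_count" (warehouse_beta) = quantity
- "unit_cost" (warehouse_gamma) = "price_per_unit" (warehouse_beta) = unit cost

Records meeting both conditions in warehouse_gamma: 1
Records meeting both conditions in warehouse_beta: 3

Total: 1 + 3 = 4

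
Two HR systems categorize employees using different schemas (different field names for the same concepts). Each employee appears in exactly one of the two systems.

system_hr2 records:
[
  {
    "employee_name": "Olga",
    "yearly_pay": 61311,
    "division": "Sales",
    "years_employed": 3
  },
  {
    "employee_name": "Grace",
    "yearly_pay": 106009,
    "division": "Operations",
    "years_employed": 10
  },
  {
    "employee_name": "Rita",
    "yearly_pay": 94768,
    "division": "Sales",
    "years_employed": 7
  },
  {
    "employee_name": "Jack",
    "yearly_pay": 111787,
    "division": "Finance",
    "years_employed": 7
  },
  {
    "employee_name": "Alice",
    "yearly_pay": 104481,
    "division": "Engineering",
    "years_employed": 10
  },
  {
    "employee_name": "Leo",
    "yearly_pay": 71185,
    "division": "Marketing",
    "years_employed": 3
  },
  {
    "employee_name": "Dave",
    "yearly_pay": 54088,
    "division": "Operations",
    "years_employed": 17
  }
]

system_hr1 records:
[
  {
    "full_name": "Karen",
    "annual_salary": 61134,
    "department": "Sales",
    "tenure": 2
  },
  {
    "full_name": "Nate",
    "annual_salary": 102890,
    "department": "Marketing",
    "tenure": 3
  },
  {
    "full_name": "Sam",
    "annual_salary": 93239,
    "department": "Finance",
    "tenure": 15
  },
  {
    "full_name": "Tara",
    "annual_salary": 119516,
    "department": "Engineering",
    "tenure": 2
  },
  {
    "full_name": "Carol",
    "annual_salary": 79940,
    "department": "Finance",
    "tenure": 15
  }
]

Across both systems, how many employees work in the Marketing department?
2

Schema mapping: "division" (system_hr2) = "department" (system_hr1) = department

Marketing employees in system_hr2: 1
Marketing employees in system_hr1: 1

Total in Marketing: 1 + 1 = 2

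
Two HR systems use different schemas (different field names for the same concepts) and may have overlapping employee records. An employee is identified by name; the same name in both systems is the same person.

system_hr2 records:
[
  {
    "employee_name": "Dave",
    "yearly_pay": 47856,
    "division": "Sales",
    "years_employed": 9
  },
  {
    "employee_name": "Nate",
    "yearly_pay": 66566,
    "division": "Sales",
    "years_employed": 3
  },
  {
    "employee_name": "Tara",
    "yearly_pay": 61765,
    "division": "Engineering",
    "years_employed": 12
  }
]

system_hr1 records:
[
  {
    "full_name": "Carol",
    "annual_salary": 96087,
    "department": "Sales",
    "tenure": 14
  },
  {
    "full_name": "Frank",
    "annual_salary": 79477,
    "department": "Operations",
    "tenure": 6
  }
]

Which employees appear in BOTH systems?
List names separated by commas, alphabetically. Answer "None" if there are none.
None

Schema mapping: "employee_name" (system_hr2) = "full_name" (system_hr1) = employee name

Names in system_hr2: ['Dave', 'Nate', 'Tara']
Names in system_hr1: ['Carol', 'Frank']

Intersection: None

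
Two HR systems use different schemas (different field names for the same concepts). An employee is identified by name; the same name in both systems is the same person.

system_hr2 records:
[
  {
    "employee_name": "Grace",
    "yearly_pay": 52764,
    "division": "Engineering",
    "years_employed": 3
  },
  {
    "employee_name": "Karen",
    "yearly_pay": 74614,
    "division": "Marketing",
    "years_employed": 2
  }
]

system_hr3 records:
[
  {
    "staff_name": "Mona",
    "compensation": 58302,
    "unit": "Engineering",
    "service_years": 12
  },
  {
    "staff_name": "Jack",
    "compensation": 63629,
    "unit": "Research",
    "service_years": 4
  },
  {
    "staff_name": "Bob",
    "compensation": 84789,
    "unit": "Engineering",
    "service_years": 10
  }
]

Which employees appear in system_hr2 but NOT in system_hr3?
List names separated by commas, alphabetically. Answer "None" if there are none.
Grace, Karen

Schema mapping: "employee_name" (system_hr2) = "staff_name" (system_hr3) = employee name

Names in system_hr2: ['Grace', 'Karen']
Names in system_hr3: ['Bob', 'Jack', 'Mona']

In system_hr2 but not system_hr3: ['Grace', 'Karen']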